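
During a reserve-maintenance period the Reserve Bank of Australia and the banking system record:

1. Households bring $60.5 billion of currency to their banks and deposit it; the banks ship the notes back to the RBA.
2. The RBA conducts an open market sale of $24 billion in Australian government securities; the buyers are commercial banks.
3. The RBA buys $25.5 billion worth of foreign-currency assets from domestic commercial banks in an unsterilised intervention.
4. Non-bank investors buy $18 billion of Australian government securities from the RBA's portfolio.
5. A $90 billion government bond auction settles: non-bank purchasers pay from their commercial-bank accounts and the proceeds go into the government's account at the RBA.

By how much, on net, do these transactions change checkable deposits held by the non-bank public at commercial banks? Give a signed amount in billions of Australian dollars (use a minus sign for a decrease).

RBA balance sheet:
  Assets:      Securities −$42B, Foreign assets +$25.5B
  Liabilities: Bank reserves −$46B, Currency in circulation −$60.5B, Government deposits +$90B
Commercial banking system:
  Assets:      Reserves at CB −$46B, Securities +$24B, Foreign assets −$25.5B
  Liabilities: Checkable deposits −$47.5B
So the change in checkable deposits held by the non-bank public at commercial banks is -$47.5 billion.

-$47.5 billion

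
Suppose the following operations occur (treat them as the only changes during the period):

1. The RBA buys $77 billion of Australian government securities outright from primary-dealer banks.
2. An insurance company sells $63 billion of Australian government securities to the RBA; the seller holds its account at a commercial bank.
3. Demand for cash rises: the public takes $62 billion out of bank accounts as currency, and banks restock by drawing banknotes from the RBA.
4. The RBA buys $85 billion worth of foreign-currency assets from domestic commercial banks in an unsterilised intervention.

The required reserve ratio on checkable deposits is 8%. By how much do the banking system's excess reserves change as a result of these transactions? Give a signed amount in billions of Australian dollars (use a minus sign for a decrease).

+$162.92 billion

OMO purchase (from banks) $77 billion: reserves +$77B, deposits 0.
Asset purchase (from non-banks) $63 billion: reserves +$63B, deposits +$63B.
Currency withdrawal $62 billion: reserves −$62B, deposits −$62B.
FX purchase $85 billion: reserves +$85B, deposits 0.
Totals: Δreserves = +$163B, Δdeposits = +$1B.
Δrequired reserves = 8% × +$1B = +$0.08B.
Δexcess reserves = Δreserves − Δrequired = +$163B − (+$0.08B) = +$162.92 billion.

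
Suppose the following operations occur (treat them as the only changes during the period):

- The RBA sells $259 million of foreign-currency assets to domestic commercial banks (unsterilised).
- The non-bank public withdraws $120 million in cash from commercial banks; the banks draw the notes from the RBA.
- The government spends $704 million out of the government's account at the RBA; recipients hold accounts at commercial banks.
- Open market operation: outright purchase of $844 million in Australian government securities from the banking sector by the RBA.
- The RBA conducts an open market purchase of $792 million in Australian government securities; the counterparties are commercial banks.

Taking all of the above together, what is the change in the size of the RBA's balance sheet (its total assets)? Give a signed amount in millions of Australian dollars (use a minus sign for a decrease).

+$1377 million

FX sale $259 million: an RBA asset is shed → −$259M.
Currency withdrawal $120 million: only the composition of liabilities changes → 0.
Government spending $704 million: only the composition of liabilities changes → 0.
OMO purchase (from banks) $844 million: an RBA asset is acquired → +$844M.
OMO purchase (from banks) $792 million: an RBA asset is acquired → +$792M.
Net: −259 + 0 + 0 + 844 + 792 = +$1377 million.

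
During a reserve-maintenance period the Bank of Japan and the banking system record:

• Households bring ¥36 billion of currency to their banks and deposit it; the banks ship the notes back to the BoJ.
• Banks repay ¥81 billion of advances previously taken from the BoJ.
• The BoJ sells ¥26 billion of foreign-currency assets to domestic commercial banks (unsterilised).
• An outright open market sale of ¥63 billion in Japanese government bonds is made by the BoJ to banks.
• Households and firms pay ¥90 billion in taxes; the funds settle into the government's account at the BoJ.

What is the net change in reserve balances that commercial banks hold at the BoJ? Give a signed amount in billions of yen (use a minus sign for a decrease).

BoJ balance sheet:
  Assets:      Securities −¥63B, Loans to banks −¥81B, Foreign assets −¥26B
  Liabilities: Bank reserves −¥224B, Currency in circulation −¥36B, Government deposits +¥90B
Commercial banking system:
  Assets:      Reserves at CB −¥224B, Securities +¥63B, Foreign assets +¥26B
  Liabilities: Checkable deposits −¥54B, Borrowings from CB −¥81B
So the change in reserve balances that commercial banks hold at the BoJ is -¥224 billion.

-¥224 billion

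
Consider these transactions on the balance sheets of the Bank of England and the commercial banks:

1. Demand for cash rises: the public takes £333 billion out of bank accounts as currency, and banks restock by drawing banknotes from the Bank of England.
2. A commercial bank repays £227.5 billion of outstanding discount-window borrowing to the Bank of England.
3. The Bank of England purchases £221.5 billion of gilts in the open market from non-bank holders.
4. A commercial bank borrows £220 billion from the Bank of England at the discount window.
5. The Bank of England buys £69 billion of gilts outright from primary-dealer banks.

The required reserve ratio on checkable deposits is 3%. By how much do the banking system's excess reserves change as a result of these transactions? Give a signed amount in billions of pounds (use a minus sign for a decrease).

-£46.655 billion

Currency withdrawal £333 billion: reserves −£333B, deposits −£333B.
Discount-window repayment £227.5 billion: reserves −£227.5B, deposits 0.
Asset purchase (from non-banks) £221.5 billion: reserves +£221.5B, deposits +£221.5B.
Discount-window loan £220 billion: reserves +£220B, deposits 0.
OMO purchase (from banks) £69 billion: reserves +£69B, deposits 0.
Totals: Δreserves = −£50B, Δdeposits = −£111.5B.
Δrequired reserves = 3% × −£111.5B = −£3.345B.
Δexcess reserves = Δreserves − Δrequired = −£50B − (−£3.345B) = -£46.655 billion.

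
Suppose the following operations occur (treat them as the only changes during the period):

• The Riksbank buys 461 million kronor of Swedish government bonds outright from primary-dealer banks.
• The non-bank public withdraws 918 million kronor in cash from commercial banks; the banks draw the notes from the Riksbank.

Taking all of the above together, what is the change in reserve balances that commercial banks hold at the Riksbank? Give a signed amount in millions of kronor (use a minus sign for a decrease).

Riksbank balance sheet:
  Assets:      Securities +461M
  Liabilities: Bank reserves −457M, Currency in circulation +918M
Commercial banking system:
  Assets:      Reserves at CB −457M, Securities −461M
  Liabilities: Checkable deposits −918M
So the change in reserve balances that commercial banks hold at the Riksbank is -457 million.

-457 million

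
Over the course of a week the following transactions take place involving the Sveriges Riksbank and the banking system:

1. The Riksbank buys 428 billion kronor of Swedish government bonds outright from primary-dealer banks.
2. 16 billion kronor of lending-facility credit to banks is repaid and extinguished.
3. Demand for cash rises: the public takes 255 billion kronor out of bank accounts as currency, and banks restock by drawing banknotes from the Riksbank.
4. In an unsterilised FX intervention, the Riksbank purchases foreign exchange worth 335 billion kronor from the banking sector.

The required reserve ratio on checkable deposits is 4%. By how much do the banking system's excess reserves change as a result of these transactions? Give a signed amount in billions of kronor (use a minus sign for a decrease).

OMO purchase (from banks) 428 billion kronor: reserves +428B, deposits 0.
Discount-window repayment 16 billion kronor: reserves −16B, deposits 0.
Currency withdrawal 255 billion kronor: reserves −255B, deposits −255B.
FX purchase 335 billion kronor: reserves +335B, deposits 0.
Totals: Δreserves = +492B, Δdeposits = −255B.
Δrequired reserves = 4% × −255B = −10.2B.
Δexcess reserves = Δreserves − Δrequired = +492B − (−10.2B) = +502.2 billion.

+502.2 billion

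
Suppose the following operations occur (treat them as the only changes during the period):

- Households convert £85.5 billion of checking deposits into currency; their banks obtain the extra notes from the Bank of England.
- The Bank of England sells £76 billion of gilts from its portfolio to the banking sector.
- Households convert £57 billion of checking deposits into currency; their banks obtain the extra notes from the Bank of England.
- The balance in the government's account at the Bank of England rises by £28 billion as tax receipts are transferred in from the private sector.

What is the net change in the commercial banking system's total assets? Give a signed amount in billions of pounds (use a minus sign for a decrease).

Currency withdrawal £85.5 billion: bank balance sheets shrink → −£85.5B.
OMO sale (to banks) £76 billion: just an asset swap on bank balance sheets → 0.
Currency withdrawal £57 billion: bank balance sheets shrink → −£57B.
Government account inflow £28 billion: bank balance sheets shrink → −£28B.
Net: −85.5 + 0 − 57 − 28 = -£170.5 billion.

-£170.5 billion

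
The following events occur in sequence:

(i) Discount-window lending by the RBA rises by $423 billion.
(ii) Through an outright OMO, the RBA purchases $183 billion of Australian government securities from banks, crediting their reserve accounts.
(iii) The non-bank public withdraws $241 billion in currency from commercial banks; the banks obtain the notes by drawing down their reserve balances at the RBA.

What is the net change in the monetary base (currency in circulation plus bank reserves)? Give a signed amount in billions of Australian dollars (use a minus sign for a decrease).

+$606 billion

Discount-window loan $423 billion: RBA balance sheet expands → +$423B.
OMO purchase (from banks) $183 billion: RBA balance sheet expands → +$183B.
Currency withdrawal $241 billion: just a shift between currency and reserves — both are base money → 0.
Net: 423 + 183 + 0 = +$606 billion.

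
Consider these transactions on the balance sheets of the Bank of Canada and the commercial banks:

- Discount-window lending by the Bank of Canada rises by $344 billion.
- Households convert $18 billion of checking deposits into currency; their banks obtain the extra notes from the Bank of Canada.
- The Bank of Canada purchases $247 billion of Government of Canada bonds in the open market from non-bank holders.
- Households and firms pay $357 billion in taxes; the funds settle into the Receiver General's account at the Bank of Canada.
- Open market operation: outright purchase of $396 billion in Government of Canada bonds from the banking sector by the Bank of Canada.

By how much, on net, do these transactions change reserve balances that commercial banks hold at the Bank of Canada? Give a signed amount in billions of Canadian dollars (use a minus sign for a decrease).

Bank of Canada balance sheet:
  Assets:      Securities +$643B, Loans to banks +$344B
  Liabilities: Bank reserves +$612B, Currency in circulation +$18B, Government deposits +$357B
Commercial banking system:
  Assets:      Reserves at CB +$612B, Securities −$396B
  Liabilities: Checkable deposits −$128B, Borrowings from CB +$344B
So the change in reserve balances that commercial banks hold at the Bank of Canada is +$612 billion.

+$612 billion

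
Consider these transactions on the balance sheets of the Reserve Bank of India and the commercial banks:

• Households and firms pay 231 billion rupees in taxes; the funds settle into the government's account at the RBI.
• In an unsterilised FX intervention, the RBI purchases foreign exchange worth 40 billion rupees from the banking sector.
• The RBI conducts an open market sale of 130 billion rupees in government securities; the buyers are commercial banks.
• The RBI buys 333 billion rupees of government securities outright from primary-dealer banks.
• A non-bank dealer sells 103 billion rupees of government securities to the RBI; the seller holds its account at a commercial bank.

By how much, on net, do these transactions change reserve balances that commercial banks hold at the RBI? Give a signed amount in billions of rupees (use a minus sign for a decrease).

+115 billion

RBI balance sheet:
  Assets:      Securities +306B, Foreign assets +40B
  Liabilities: Bank reserves +115B, Government deposits +231B
Commercial banking system:
  Assets:      Reserves at CB +115B, Securities −203B, Foreign assets −40B
  Liabilities: Checkable deposits −128B
So the change in reserve balances that commercial banks hold at the RBI is +115 billion.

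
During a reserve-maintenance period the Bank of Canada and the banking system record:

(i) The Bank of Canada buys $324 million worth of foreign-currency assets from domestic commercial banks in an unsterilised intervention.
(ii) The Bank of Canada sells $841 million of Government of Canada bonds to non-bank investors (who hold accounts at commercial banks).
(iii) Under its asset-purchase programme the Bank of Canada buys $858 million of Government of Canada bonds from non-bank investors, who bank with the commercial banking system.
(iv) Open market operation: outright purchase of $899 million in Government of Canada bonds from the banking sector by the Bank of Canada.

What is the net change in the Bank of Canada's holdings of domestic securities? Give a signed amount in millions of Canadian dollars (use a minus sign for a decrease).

FX purchase $324 million: the Bank of Canada's securities portfolio is untouched → 0.
Asset sale (to non-banks) $841 million: securities removed from the Bank of Canada's portfolio → −$841M.
Asset purchase (from non-banks) $858 million: securities added to the Bank of Canada's portfolio → +$858M.
OMO purchase (from banks) $899 million: securities added to the Bank of Canada's portfolio → +$899M.
Net: 0 − 841 + 858 + 899 = +$916 million.

+$916 million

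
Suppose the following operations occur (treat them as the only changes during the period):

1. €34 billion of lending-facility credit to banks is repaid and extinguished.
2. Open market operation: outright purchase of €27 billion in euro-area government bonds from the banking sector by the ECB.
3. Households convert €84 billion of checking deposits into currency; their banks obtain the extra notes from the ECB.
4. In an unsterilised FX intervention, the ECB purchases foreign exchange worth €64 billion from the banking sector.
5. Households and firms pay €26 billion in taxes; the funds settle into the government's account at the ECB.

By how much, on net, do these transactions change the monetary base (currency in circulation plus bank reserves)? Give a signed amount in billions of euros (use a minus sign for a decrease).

ECB balance sheet:
  Assets:      Securities +€27B, Loans to banks −€34B, Foreign assets +€64B
  Liabilities: Bank reserves −€53B, Currency in circulation +€84B, Government deposits +€26B
Monetary base = currency + reserves: +€84B + (−€53B) = +€31 billion.

+€31 billion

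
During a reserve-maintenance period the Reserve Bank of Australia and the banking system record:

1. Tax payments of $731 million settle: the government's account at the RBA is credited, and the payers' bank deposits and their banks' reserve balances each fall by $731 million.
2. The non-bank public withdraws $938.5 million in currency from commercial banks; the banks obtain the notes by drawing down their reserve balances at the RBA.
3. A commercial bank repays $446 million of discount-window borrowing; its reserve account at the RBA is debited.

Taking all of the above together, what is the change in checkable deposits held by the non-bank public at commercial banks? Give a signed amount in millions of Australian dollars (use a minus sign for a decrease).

RBA balance sheet:
  Assets:      Loans to banks −$446M
  Liabilities: Bank reserves −$2115.5M, Currency in circulation +$938.5M, Government deposits +$731M
Commercial banking system:
  Assets:      Reserves at CB −$2115.5M
  Liabilities: Checkable deposits −$1669.5M, Borrowings from CB −$446M
So the change in checkable deposits held by the non-bank public at commercial banks is -$1669.5 million.

-$1669.5 million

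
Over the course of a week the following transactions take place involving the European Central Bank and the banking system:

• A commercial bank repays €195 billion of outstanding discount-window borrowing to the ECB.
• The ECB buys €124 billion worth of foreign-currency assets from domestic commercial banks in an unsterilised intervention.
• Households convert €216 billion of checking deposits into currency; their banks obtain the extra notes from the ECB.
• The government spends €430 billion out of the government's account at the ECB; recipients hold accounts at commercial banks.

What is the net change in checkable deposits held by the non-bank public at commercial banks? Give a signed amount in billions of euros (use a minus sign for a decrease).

Discount-window repayment €195 billion: the counterparty is a bank, so public deposits are unchanged → 0.
FX purchase €124 billion: the counterparty is a bank, so public deposits are unchanged → 0.
Currency withdrawal €216 billion: non-bank counterparties' bank balances fall → −€216B.
Government spending €430 billion: non-bank counterparties' bank balances rise → +€430B.
Net: 0 + 0 − 216 + 430 = +€214 billion.

+€214 billion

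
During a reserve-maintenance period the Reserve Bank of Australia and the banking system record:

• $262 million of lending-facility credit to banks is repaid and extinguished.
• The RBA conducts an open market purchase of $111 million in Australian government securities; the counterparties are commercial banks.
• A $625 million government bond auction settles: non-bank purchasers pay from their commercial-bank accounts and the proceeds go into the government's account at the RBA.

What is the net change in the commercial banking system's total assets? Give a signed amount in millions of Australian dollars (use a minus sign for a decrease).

-$887 million

Discount-window repayment $262 million: bank balance sheets shrink → −$262M.
OMO purchase (from banks) $111 million: just an asset swap on bank balance sheets → 0.
Government account inflow $625 million: bank balance sheets shrink → −$625M.
Net: −262 + 0 − 625 = -$887 million.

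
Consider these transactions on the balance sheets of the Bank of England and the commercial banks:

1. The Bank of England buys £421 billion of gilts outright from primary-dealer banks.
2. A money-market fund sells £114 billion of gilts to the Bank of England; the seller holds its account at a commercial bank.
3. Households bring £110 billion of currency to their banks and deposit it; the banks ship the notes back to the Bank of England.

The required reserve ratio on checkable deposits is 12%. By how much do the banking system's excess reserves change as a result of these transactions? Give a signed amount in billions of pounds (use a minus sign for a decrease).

OMO purchase (from banks) £421 billion: reserves +£421B, deposits 0.
Asset purchase (from non-banks) £114 billion: reserves +£114B, deposits +£114B.
Currency deposit £110 billion: reserves +£110B, deposits +£110B.
Totals: Δreserves = +£645B, Δdeposits = +£224B.
Δrequired reserves = 12% × +£224B = +£26.88B.
Δexcess reserves = Δreserves − Δrequired = +£645B − (+£26.88B) = +£618.12 billion.

+£618.12 billion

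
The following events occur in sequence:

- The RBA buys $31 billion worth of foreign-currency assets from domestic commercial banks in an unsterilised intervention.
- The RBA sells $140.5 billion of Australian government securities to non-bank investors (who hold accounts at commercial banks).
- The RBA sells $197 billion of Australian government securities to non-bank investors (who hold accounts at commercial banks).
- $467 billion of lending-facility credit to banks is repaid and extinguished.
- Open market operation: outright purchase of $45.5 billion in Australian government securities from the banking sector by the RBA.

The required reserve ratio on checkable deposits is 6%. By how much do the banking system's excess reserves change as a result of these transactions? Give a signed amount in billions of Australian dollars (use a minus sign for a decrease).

-$707.75 billion

FX purchase $31 billion: reserves +$31B, deposits 0.
Asset sale (to non-banks) $140.5 billion: reserves −$140.5B, deposits −$140.5B.
Asset sale (to non-banks) $197 billion: reserves −$197B, deposits −$197B.
Discount-window repayment $467 billion: reserves −$467B, deposits 0.
OMO purchase (from banks) $45.5 billion: reserves +$45.5B, deposits 0.
Totals: Δreserves = −$728B, Δdeposits = −$337.5B.
Δrequired reserves = 6% × −$337.5B = −$20.25B.
Δexcess reserves = Δreserves − Δrequired = −$728B − (−$20.25B) = -$707.75 billion.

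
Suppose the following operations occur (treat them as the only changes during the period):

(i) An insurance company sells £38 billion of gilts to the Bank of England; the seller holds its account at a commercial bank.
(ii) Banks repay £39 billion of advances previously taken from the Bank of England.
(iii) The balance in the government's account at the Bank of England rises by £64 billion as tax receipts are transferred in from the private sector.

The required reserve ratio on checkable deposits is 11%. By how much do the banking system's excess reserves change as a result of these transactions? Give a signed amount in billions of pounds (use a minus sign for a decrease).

Asset purchase (from non-banks) £38 billion: reserves +£38B, deposits +£38B.
Discount-window repayment £39 billion: reserves −£39B, deposits 0.
Government account inflow £64 billion: reserves −£64B, deposits −£64B.
Totals: Δreserves = −£65B, Δdeposits = −£26B.
Δrequired reserves = 11% × −£26B = −£2.86B.
Δexcess reserves = Δreserves − Δrequired = −£65B − (−£2.86B) = -£62.14 billion.

-£62.14 billion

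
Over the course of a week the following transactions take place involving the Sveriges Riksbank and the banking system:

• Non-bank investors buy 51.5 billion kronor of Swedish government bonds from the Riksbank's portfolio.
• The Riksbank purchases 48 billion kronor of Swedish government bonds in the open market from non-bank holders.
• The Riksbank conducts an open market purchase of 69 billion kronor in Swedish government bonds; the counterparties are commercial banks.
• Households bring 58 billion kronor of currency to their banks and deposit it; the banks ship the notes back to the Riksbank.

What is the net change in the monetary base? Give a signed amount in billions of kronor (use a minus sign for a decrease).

+65.5 billion

Riksbank balance sheet:
  Assets:      Securities +65.5B
  Liabilities: Bank reserves +123.5B, Currency in circulation −58B
Commercial banking system:
  Assets:      Reserves at CB +123.5B, Securities −69B
  Liabilities: Checkable deposits +54.5B
Monetary base = currency + reserves: −58B + (+123.5B) = +65.5 billion.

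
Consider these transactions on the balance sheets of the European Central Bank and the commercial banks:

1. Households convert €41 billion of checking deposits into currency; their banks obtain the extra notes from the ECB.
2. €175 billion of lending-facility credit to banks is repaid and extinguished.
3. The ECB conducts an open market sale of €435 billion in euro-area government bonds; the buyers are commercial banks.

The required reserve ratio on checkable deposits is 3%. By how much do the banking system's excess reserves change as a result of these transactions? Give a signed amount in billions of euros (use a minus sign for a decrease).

-€649.77 billion

Currency withdrawal €41 billion: reserves −€41B, deposits −€41B.
Discount-window repayment €175 billion: reserves −€175B, deposits 0.
OMO sale (to banks) €435 billion: reserves −€435B, deposits 0.
Totals: Δreserves = −€651B, Δdeposits = −€41B.
Δrequired reserves = 3% × −€41B = −€1.23B.
Δexcess reserves = Δreserves − Δrequired = −€651B − (−€1.23B) = -€649.77 billion.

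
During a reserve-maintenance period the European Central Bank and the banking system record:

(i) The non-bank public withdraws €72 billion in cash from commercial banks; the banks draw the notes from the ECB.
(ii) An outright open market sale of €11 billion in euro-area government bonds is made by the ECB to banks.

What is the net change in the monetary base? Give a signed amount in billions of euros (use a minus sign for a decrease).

Currency withdrawal €72 billion: just a shift between currency and reserves — both are base money → 0.
OMO sale (to banks) €11 billion: ECB balance sheet contracts → −€11B.
Net: 0 − 11 = -€11 billion.

-€11 billion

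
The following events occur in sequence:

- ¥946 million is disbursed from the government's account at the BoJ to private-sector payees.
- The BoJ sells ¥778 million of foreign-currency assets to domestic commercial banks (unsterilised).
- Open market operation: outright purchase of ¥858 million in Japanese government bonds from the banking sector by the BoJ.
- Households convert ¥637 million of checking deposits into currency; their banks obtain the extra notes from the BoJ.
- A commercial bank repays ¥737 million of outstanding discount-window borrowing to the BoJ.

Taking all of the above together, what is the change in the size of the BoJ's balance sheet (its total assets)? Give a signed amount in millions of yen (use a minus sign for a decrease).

-¥657 million

Government spending ¥946 million: only the composition of liabilities changes → 0.
FX sale ¥778 million: a BoJ asset is shed → −¥778M.
OMO purchase (from banks) ¥858 million: a BoJ asset is acquired → +¥858M.
Currency withdrawal ¥637 million: only the composition of liabilities changes → 0.
Discount-window repayment ¥737 million: a BoJ asset is shed → −¥737M.
Net: 0 − 778 + 858 + 0 − 737 = -¥657 million.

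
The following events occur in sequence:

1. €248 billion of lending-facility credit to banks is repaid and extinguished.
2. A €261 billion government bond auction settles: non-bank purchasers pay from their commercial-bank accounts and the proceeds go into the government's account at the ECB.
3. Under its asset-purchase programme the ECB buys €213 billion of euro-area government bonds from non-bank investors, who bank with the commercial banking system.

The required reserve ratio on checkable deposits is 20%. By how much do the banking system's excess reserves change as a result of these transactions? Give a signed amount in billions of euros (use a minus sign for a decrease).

-€286.4 billion

Discount-window repayment €248 billion: reserves −€248B, deposits 0.
Government account inflow €261 billion: reserves −€261B, deposits −€261B.
Asset purchase (from non-banks) €213 billion: reserves +€213B, deposits +€213B.
Totals: Δreserves = −€296B, Δdeposits = −€48B.
Δrequired reserves = 20% × −€48B = −€9.6B.
Δexcess reserves = Δreserves − Δrequired = −€296B − (−€9.6B) = -€286.4 billion.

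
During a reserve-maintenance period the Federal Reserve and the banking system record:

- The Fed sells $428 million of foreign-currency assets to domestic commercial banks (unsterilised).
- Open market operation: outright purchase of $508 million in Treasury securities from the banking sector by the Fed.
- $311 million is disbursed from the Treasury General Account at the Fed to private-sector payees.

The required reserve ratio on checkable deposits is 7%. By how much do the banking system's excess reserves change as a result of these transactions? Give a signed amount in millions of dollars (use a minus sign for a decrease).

+$369.23 million

FX sale $428 million: reserves −$428M, deposits 0.
OMO purchase (from banks) $508 million: reserves +$508M, deposits 0.
Government spending $311 million: reserves +$311M, deposits +$311M.
Totals: Δreserves = +$391M, Δdeposits = +$311M.
Δrequired reserves = 7% × +$311M = +$21.77M.
Δexcess reserves = Δreserves − Δrequired = +$391M − (+$21.77M) = +$369.23 million.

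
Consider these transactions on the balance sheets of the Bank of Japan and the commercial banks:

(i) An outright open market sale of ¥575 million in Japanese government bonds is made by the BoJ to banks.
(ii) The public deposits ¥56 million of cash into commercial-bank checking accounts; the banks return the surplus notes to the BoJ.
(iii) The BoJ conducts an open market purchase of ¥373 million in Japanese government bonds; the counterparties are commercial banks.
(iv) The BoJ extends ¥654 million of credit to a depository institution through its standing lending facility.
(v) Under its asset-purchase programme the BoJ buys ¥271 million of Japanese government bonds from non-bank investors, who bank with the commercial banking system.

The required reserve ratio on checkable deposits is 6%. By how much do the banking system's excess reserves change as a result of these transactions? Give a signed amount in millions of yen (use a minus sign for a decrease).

+¥759.38 million

OMO sale (to banks) ¥575 million: reserves −¥575M, deposits 0.
Currency deposit ¥56 million: reserves +¥56M, deposits +¥56M.
OMO purchase (from banks) ¥373 million: reserves +¥373M, deposits 0.
Discount-window loan ¥654 million: reserves +¥654M, deposits 0.
Asset purchase (from non-banks) ¥271 million: reserves +¥271M, deposits +¥271M.
Totals: Δreserves = +¥779M, Δdeposits = +¥327M.
Δrequired reserves = 6% × +¥327M = +¥19.62M.
Δexcess reserves = Δreserves − Δrequired = +¥779M − (+¥19.62M) = +¥759.38 million.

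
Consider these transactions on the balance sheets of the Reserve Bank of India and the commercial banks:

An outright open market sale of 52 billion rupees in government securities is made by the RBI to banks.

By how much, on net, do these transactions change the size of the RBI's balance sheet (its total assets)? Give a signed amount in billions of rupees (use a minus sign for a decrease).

-52 billion

RBI balance sheet:
  Assets:      Securities −52B
  Liabilities: Bank reserves −52B
Commercial banking system:
  Assets:      Reserves at CB −52B, Securities +52B
  Liabilities: no change
Change in total RBI assets = -52 billion.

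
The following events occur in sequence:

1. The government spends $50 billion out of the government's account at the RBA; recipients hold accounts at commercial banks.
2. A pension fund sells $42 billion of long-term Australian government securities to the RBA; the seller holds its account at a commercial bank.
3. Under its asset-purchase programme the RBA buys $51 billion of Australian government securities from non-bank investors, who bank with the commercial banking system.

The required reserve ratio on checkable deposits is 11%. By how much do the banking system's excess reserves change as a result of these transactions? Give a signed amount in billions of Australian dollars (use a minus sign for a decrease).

+$127.27 billion

Government spending $50 billion: reserves +$50B, deposits +$50B.
Asset purchase (from non-banks) $42 billion: reserves +$42B, deposits +$42B.
Asset purchase (from non-banks) $51 billion: reserves +$51B, deposits +$51B.
Totals: Δreserves = +$143B, Δdeposits = +$143B.
Δrequired reserves = 11% × +$143B = +$15.73B.
Δexcess reserves = Δreserves − Δrequired = +$143B − (+$15.73B) = +$127.27 billion.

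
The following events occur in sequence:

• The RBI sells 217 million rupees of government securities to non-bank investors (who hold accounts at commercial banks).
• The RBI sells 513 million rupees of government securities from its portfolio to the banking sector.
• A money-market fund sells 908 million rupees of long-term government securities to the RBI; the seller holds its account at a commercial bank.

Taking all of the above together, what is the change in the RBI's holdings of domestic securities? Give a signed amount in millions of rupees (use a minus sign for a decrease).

+178 million

RBI balance sheet:
  Assets:      Securities +178M
  Liabilities: Bank reserves +178M
Commercial banking system:
  Assets:      Reserves at CB +178M, Securities +513M
  Liabilities: Checkable deposits +691M
So the change in the RBI's holdings of domestic securities is +178 million.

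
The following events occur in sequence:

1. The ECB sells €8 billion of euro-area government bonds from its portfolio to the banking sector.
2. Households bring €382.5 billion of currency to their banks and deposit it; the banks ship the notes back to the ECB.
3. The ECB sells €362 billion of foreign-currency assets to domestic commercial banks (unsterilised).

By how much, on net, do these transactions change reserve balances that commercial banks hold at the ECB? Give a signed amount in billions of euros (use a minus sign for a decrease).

+€12.5 billion

OMO sale (to banks) €8 billion: the buying banks pay out of their reserve balances → −€8B.
Currency deposit €382.5 billion: returned notes are swapped for reserve credit → +€382.5B.
FX sale €362 billion: the buying banks pay out of their reserve balances → −€362B.
Net: −8 + 382.5 − 362 = +€12.5 billion.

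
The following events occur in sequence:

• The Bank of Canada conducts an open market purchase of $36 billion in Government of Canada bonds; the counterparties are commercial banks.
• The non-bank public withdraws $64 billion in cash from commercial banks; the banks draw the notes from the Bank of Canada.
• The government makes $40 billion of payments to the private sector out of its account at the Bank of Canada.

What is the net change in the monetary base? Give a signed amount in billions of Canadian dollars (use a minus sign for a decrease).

OMO purchase (from banks) $36 billion: Bank of Canada balance sheet expands → +$36B.
Currency withdrawal $64 billion: just a shift between currency and reserves — both are base money → 0.
Government spending $40 billion: a non-base liability converts back to reserves → +$40B.
Net: 36 + 0 + 40 = +$76 billion.

+$76 billion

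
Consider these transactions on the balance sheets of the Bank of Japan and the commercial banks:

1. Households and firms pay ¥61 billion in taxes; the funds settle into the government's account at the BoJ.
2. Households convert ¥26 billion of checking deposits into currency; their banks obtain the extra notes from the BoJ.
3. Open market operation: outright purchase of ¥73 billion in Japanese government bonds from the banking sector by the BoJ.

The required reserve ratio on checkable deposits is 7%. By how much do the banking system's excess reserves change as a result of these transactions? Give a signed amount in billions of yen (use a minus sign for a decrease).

Government account inflow ¥61 billion: reserves −¥61B, deposits −¥61B.
Currency withdrawal ¥26 billion: reserves −¥26B, deposits −¥26B.
OMO purchase (from banks) ¥73 billion: reserves +¥73B, deposits 0.
Totals: Δreserves = −¥14B, Δdeposits = −¥87B.
Δrequired reserves = 7% × −¥87B = −¥6.09B.
Δexcess reserves = Δreserves − Δrequired = −¥14B − (−¥6.09B) = -¥7.91 billion.

-¥7.91 billion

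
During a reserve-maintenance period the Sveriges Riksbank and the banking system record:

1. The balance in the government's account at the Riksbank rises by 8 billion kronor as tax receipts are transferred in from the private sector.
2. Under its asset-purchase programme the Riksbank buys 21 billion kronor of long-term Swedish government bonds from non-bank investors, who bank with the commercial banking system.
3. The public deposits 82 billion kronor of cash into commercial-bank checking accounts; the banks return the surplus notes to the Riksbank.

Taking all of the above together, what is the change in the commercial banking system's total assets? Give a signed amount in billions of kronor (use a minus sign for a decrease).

+95 billion

Riksbank balance sheet:
  Assets:      Securities +21B
  Liabilities: Bank reserves +95B, Currency in circulation −82B, Government deposits +8B
Commercial banking system:
  Assets:      Reserves at CB +95B
  Liabilities: Checkable deposits +95B
Change in total bank assets = +95 billion.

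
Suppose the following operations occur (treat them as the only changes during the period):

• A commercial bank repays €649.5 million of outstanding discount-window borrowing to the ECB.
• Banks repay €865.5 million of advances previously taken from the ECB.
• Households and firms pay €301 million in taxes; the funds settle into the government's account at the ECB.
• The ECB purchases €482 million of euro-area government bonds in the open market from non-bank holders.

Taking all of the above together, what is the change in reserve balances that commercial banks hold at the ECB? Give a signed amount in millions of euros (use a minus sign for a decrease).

-€1334 million

ECB balance sheet:
  Assets:      Securities +€482M, Loans to banks −€1515M
  Liabilities: Bank reserves −€1334M, Government deposits +€301M
So the change in reserve balances that commercial banks hold at the ECB is -€1334 million.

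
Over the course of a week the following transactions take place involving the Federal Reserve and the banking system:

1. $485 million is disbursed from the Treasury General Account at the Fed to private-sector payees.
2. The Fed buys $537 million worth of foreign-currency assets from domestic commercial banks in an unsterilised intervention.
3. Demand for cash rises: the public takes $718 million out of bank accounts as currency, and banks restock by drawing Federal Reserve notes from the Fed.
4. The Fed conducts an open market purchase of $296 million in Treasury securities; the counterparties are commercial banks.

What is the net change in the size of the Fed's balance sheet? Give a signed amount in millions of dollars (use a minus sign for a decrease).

Government spending $485 million: only the composition of liabilities changes → 0.
FX purchase $537 million: a Fed asset is acquired → +$537M.
Currency withdrawal $718 million: only the composition of liabilities changes → 0.
OMO purchase (from banks) $296 million: a Fed asset is acquired → +$296M.
Net: 0 + 537 + 0 + 296 = +$833 million.

+$833 million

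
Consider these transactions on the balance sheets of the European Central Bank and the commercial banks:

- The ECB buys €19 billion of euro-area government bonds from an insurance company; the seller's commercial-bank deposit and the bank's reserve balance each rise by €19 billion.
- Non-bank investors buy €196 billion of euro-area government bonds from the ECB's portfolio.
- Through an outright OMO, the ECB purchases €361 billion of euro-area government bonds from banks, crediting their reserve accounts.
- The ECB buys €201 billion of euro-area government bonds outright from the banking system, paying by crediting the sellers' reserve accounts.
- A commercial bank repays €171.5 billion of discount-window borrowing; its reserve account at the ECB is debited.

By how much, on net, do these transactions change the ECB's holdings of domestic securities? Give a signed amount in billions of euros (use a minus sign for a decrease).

ECB balance sheet:
  Assets:      Securities +€385B, Loans to banks −€171.5B
  Liabilities: Bank reserves +€213.5B
Commercial banking system:
  Assets:      Reserves at CB +€213.5B, Securities −€562B
  Liabilities: Checkable deposits −€177B, Borrowings from CB −€171.5B
So the change in the ECB's holdings of domestic securities is +€385 billion.

+€385 billion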